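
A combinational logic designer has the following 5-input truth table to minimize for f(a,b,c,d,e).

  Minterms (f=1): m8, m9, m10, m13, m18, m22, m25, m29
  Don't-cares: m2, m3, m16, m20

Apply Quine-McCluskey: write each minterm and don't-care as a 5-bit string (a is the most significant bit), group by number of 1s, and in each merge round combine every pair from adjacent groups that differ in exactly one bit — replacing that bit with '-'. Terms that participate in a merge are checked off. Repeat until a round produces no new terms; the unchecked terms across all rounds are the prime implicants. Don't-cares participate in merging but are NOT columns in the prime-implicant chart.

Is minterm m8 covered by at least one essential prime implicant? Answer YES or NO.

NO

size-2^0 implicants → 00010(✓)  00011(✓)  01000(✓)  01001(✓)  01010(✓)  01101(✓)  10000(✓)  10010(✓)  10100(✓)  10110(✓)  11001(✓)  11101(✓)
size-2^1 implicants → -0010  -1001(✓)  -1101(✓)  0-010  0001-  01-01(✓)  010-0  0100-  10-00(✓)  10-10(✓)  100-0(✓)  101-0(✓)  11-01(✓)
size-2^2 implicants → -1-01  10--0
Unchecked terms (primes): -0010, -1-01, 0-010, 0001-, 010-0, 0100-, 10--0
Minterm coverage:
  m8 ⊆ 010-0,0100-
  m9 ⊆ -1-01,0100-
  m10 ⊆ 0-010,010-0
  m13 ⊆ -1-01 [E]
  m18 ⊆ -0010,10--0
  m22 ⊆ 10--0 [E]
  m25 ⊆ -1-01 [E]
  m29 ⊆ -1-01 [E]
E = {-1-01, 10--0}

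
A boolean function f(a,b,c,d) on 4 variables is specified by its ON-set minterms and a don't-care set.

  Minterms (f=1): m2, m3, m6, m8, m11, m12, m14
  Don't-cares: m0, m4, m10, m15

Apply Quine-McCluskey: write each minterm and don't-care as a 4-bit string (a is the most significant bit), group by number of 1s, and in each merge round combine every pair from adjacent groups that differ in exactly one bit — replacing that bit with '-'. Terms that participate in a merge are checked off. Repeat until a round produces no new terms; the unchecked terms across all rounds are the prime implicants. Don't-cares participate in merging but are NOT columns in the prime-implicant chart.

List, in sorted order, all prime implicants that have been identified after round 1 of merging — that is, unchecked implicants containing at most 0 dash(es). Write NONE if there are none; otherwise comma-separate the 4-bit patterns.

NONE

[col 0] 0000*, 0010*, 0011*, 0100*, 0110*, 1000*, 1010*, 1011*, 1100*, 1110*, 1111*
[col 1] -000*, -010*, -011*, -100*, -110*, 0-00*, 0-10*, 00-0*, 001-*, 01-0*, 1-00*, 1-10*, 1-11*, 10-0*, 101-*, 11-0*, 111-*
[col 2] --00*, --10*, -0-0*, -01-, -1-0*, 0--0*, 1--0*, 1-1-
[col 3] ---0
Prime implicants: ---0, -01-, 1-1-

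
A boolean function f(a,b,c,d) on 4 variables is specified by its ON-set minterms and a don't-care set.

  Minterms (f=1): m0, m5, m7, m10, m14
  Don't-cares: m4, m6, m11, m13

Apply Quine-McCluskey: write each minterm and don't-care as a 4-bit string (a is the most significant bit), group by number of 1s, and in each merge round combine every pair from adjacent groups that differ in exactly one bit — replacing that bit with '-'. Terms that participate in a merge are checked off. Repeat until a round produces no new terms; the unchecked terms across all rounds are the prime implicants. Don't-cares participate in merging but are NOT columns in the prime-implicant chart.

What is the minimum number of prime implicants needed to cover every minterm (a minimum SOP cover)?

size-2^0 implicants → 0000(✓)  0100(✓)  0101(✓)  0110(✓)  0111(✓)  1010(✓)  1011(✓)  1101(✓)  1110(✓)
size-2^1 implicants → -101  -110  0-00  01-0(✓)  01-1(✓)  010-(✓)  011-(✓)  1-10  101-
size-2^2 implicants → 01--
Unchecked terms (primes): -101, -110, 0-00, 01--, 1-10, 101-
Minterm coverage:
  m0 ⊆ 0-00 [E]
  m5 ⊆ -101,01--
  m7 ⊆ 01-- [E]
  m10 ⊆ 1-10,101-
  m14 ⊆ -110,1-10
E = {0-00, 01--}
Petrick residual → 1-10
Cover = a'c'd' + a'b + acd'  |cover|=3

3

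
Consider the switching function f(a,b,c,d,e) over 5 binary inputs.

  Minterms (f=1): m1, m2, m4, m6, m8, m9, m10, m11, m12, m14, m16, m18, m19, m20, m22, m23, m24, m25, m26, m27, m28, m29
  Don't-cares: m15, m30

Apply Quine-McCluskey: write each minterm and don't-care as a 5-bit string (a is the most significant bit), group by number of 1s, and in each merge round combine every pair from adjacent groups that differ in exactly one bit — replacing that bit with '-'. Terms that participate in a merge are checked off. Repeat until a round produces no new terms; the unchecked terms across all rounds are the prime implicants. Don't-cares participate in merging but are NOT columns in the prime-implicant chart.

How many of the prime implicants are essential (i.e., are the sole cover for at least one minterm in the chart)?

6

size-2^0 implicants → 00001(✓)  00010(✓)  00100(✓)  00110(✓)  01000(✓)  01001(✓)  01010(✓)  01011(✓)  01100(✓)  01110(✓)  01111(✓)  10000(✓)  10010(✓)  10011(✓)  10100(✓)  10110(✓)  10111(✓)  11000(✓)  11001(✓)  11010(✓)  11011(✓)  11100(✓)  11101(✓)  11110(✓)
size-2^1 implicants → -0010(✓)  -0100(✓)  -0110(✓)  -1000(✓)  -1001(✓)  -1010(✓)  -1011(✓)  -1100(✓)  -1110(✓)  0-001  0-010(✓)  0-100(✓)  0-110(✓)  00-10(✓)  001-0(✓)  01-00(✓)  01-10(✓)  01-11(✓)  010-0(✓)  010-1(✓)  0100-(✓)  0101-(✓)  011-0(✓)  0111-(✓)  1-000(✓)  1-010(✓)  1-011(✓)  1-100(✓)  1-110(✓)  10-00(✓)  10-10(✓)  10-11(✓)  100-0(✓)  1001-(✓)  101-0(✓)  1011-(✓)  11-00(✓)  11-01(✓)  11-10(✓)  110-0(✓)  110-1(✓)  1100-(✓)  1101-(✓)  111-0(✓)  1110-(✓)
size-2^2 implicants → --010(✓)  --100(✓)  --110(✓)  -0-10(✓)  -01-0(✓)  -1-00(✓)  -1-10(✓)  -10-0(✓)  -10-1(✓)  -100-(✓)  -101-(✓)  -11-0(✓)  0--10(✓)  0-1-0(✓)  01--0(✓)  01-1-  010--(✓)  1--00(✓)  1--10(✓)  1-0-0(✓)  1-01-  1-1-0(✓)  10--0(✓)  10-1-  11--0(✓)  11-0-  110--(✓)
size-2^3 implicants → ---10  --1-0  -1--0  -10--  1---0
Unchecked terms (primes): ---10, --1-0, -1--0, -10--, 0-001, 01-1-, 1---0, 1-01-, 10-1-, 11-0-
Minterm coverage:
  m1 ⊆ 0-001 [E]
  m2 ⊆ ---10 [E]
  m4 ⊆ --1-0 [E]
  m6 ⊆ ---10,--1-0
  m8 ⊆ -1--0,-10--
  m9 ⊆ -10--,0-001
  m10 ⊆ ---10,-1--0,-10--,01-1-
  m11 ⊆ -10--,01-1-
  m12 ⊆ --1-0,-1--0
  m14 ⊆ ---10,--1-0,-1--0,01-1-
  m16 ⊆ 1---0 [E]
  m18 ⊆ ---10,1---0,1-01-,10-1-
  m19 ⊆ 1-01-,10-1-
  m20 ⊆ --1-0,1---0
  m22 ⊆ ---10,--1-0,1---0,10-1-
  m23 ⊆ 10-1- [E]
  m24 ⊆ -1--0,-10--,1---0,11-0-
  m25 ⊆ -10--,11-0-
  m26 ⊆ ---10,-1--0,-10--,1---0,1-01-
  m27 ⊆ -10--,1-01-
  m28 ⊆ --1-0,-1--0,1---0,11-0-
  m29 ⊆ 11-0- [E]
E = {---10, --1-0, 0-001, 1---0, 10-1-, 11-0-}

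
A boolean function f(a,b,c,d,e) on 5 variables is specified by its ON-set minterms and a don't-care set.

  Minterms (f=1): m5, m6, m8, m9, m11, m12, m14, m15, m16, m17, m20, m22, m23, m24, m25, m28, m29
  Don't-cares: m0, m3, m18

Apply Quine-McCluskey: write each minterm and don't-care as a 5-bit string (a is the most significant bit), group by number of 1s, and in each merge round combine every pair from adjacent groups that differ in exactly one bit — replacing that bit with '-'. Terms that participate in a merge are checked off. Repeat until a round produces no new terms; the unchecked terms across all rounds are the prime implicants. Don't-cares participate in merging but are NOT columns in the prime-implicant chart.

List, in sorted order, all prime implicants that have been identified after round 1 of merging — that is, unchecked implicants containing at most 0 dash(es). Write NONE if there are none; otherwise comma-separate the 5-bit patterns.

00101

size-2^0 implicants → 00000(✓)  00011(✓)  00101  00110(✓)  01000(✓)  01001(✓)  01011(✓)  01100(✓)  01110(✓)  01111(✓)  10000(✓)  10001(✓)  10010(✓)  10100(✓)  10110(✓)  10111(✓)  11000(✓)  11001(✓)  11100(✓)  11101(✓)
size-2^1 implicants → -0000(✓)  -0110  -1000(✓)  -1001(✓)  -1100(✓)  0-000(✓)  0-011  0-110  01-00(✓)  01-11  010-1  0100-(✓)  011-0  0111-  1-000(✓)  1-001(✓)  1-100(✓)  10-00(✓)  10-10(✓)  100-0(✓)  1000-(✓)  101-0(✓)  1011-  11-00(✓)  11-01(✓)  1100-(✓)  1110-(✓)
size-2^2 implicants → --000  -1-00  -100-  1--00  1-00-  10--0  11-0-
Unchecked terms (primes): --000, -0110, -1-00, -100-, 0-011, 0-110, 00101, 01-11, 010-1, 011-0, 0111-, 1--00, 1-00-, 10--0, 1011-, 11-0-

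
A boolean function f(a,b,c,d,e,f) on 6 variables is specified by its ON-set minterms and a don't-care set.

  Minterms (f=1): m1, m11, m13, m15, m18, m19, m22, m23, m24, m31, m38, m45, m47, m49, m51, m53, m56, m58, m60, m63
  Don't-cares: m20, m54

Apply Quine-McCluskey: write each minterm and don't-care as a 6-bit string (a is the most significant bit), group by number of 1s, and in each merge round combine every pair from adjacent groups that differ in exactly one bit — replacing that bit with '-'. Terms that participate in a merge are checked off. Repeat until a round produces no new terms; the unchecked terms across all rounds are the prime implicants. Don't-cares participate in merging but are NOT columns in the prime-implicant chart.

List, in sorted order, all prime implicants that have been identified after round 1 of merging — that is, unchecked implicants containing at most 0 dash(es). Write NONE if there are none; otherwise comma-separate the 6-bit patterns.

000001

size-2^0 implicants → 000001  001011(✓)  001101(✓)  001111(✓)  010010(✓)  010011(✓)  010100(✓)  010110(✓)  010111(✓)  011000(✓)  011111(✓)  100110(✓)  101101(✓)  101111(✓)  110001(✓)  110011(✓)  110101(✓)  110110(✓)  111000(✓)  111010(✓)  111100(✓)  111111(✓)
size-2^1 implicants → -01101(✓)  -01111(✓)  -10011  -10110  -11000  -11111(✓)  0-1111(✓)  001-11  0011-1(✓)  01-111  010-10(✓)  010-11(✓)  01001-(✓)  0101-0  01011-(✓)  1-0110  1-1111(✓)  1011-1(✓)  110-01  1100-1  111-00  1110-0
size-2^2 implicants → --1111  -011-1  010-1-
Unchecked terms (primes): --1111, -011-1, -10011, -10110, -11000, 000001, 001-11, 01-111, 010-1-, 0101-0, 1-0110, 110-01, 1100-1, 111-00, 1110-0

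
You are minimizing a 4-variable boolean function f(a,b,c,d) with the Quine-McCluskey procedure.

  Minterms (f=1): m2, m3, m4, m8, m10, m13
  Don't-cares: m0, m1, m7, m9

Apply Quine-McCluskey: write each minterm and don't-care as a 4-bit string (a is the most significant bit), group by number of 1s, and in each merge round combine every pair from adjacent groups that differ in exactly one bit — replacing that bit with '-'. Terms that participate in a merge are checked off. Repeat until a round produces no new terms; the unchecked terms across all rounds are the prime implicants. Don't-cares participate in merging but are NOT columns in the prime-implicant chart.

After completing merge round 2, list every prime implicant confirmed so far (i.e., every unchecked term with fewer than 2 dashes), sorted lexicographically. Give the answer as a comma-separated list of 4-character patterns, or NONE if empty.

[col 0] 0000*, 0001*, 0010*, 0011*, 0100*, 0111*, 1000*, 1001*, 1010*, 1101*
[col 1] -000*, -001*, -010*, 0-00, 0-11, 00-0*, 00-1*, 000-*, 001-*, 1-01, 10-0*, 100-*
[col 2] -0-0, -00-, 00--
Prime implicants: -0-0, -00-, 0-00, 0-11, 00--, 1-01

0-00, 0-11, 1-01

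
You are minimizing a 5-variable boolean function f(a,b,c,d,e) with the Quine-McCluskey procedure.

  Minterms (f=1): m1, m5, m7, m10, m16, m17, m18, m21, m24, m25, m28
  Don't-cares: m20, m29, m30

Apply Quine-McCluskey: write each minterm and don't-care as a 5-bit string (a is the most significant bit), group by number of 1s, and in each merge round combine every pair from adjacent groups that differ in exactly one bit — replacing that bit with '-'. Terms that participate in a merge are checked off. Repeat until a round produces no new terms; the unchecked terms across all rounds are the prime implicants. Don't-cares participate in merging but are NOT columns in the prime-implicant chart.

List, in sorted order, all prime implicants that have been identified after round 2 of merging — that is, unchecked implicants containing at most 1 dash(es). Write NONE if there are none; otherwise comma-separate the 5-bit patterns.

001-1, 01010, 100-0, 111-0

Round 0: 00001✓ 00101✓ 00111✓ 01010 10000✓ 10001✓ 10010✓ 10100✓ 10101✓ 11000✓ 11001✓ 11100✓ 11101✓ 11110✓
Round 1: -0001✓ -0101✓ 00-01✓ 001-1 1-000✓ 1-001✓ 1-100✓ 1-101✓ 10-00✓ 10-01✓ 100-0 1000-✓ 1010-✓ 11-00✓ 11-01✓ 1100-✓ 111-0 1110-✓
Round 2: -0-01 1--00✓ 1--01✓ 1-00-✓ 1-10-✓ 10-0-✓ 11-0-✓
Round 3: 1--0-
PIs = {-0-01, 001-1, 01010, 1--0-, 100-0, 111-0}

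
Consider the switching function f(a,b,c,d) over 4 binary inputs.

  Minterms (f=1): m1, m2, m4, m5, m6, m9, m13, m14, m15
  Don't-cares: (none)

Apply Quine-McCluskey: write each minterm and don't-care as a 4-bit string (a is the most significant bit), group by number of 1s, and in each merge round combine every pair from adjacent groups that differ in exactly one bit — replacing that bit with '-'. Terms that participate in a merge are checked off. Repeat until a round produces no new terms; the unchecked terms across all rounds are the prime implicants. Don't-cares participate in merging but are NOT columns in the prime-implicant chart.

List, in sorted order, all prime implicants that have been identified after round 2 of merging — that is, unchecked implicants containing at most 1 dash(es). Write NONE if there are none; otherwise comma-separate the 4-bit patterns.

-110, 0-10, 01-0, 010-, 11-1, 111-

Round 0: 0001✓ 0010✓ 0100✓ 0101✓ 0110✓ 1001✓ 1101✓ 1110✓ 1111✓
Round 1: -001✓ -101✓ -110 0-01✓ 0-10 01-0 010- 1-01✓ 11-1 111-
Round 2: --01
PIs = {--01, -110, 0-10, 01-0, 010-, 11-1, 111-}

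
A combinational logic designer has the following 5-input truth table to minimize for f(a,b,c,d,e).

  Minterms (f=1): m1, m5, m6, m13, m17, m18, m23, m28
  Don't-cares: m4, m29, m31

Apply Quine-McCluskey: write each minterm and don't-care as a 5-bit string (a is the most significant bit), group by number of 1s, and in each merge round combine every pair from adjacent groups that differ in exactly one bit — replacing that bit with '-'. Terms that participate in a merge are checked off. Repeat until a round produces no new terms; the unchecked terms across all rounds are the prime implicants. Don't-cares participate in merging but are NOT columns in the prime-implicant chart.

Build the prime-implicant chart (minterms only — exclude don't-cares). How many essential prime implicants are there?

5

[col 0] 00001*, 00100*, 00101*, 00110*, 01101*, 10001*, 10010, 10111*, 11100*, 11101*, 11111*
[col 1] -0001, -1101, 0-101, 00-01, 001-0, 0010-, 1-111, 111-1, 1110-
Prime implicants: -0001, -1101, 0-101, 00-01, 001-0, 0010-, 1-111, 10010, 111-1, 1110-
PI chart (minterm → PIs covering it):
  1 | -0001,00-01
  5 | 0-101,00-01,0010-
  6 | 001-0  (sole → essential)
  13 | -1101,0-101
  17 | -0001  (sole → essential)
  18 | 10010  (sole → essential)
  23 | 1-111  (sole → essential)
  28 | 1110-  (sole → essential)
Essential prime implicants: -0001, 001-0, 1-111, 10010, 1110-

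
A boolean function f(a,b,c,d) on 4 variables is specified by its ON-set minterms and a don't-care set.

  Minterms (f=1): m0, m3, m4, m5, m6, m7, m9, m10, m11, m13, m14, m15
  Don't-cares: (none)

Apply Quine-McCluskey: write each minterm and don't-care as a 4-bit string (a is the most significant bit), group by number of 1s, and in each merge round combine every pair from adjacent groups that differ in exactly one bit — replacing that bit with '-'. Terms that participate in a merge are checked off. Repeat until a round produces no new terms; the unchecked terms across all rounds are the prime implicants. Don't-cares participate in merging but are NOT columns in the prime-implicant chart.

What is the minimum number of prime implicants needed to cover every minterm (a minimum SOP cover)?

5

Round 0: 0000✓ 0011✓ 0100✓ 0101✓ 0110✓ 0111✓ 1001✓ 1010✓ 1011✓ 1101✓ 1110✓ 1111✓
Round 1: -011✓ -101✓ -110✓ -111✓ 0-00 0-11✓ 01-0✓ 01-1✓ 010-✓ 011-✓ 1-01✓ 1-10✓ 1-11✓ 10-1✓ 101-✓ 11-1✓ 111-✓
Round 2: --11 -1-1 -11- 01-- 1--1 1-1-
PIs = {--11, -1-1, -11-, 0-00, 01--, 1--1, 1-1-}
Coverage chart:
  m0: 0-00 ←essential
  m3: --11 ←essential
  m4: 0-00,01--
  m5: -1-1,01--
  m6: -11-,01--
  m7: --11,-1-1,-11-,01--
  m9: 1--1 ←essential
  m10: 1-1- ←essential
  m11: --11,1--1,1-1-
  m13: -1-1,1--1
  m14: -11-,1-1-
  m15: --11,-1-1,-11-,1--1,1-1-
Essential: --11, 0-00, 1--1, 1-1-
Petrick residual → 01--
Min cover (5 terms): cd + a'c'd' + a'b + ad + ac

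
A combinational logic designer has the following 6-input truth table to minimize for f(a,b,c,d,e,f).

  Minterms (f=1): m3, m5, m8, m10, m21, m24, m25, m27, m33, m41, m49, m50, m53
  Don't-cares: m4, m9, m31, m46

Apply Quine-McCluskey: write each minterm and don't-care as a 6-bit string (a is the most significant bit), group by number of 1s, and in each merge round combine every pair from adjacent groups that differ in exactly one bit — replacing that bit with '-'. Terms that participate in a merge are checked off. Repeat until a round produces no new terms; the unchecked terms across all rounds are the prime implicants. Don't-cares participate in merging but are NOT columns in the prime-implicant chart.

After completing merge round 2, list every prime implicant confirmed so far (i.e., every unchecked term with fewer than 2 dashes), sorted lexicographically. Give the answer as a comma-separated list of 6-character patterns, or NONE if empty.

size-2^0 implicants → 000011  000100(✓)  000101(✓)  001000(✓)  001001(✓)  001010(✓)  010101(✓)  011000(✓)  011001(✓)  011011(✓)  011111(✓)  100001(✓)  101001(✓)  101110  110001(✓)  110010  110101(✓)
size-2^1 implicants → -01001  -10101  0-0101  0-1000(✓)  0-1001(✓)  00010-  0010-0  00100-(✓)  011-11  0110-1  01100-(✓)  1-0001  10-001  110-01
size-2^2 implicants → 0-100-
Unchecked terms (primes): -01001, -10101, 0-0101, 0-100-, 000011, 00010-, 0010-0, 011-11, 0110-1, 1-0001, 10-001, 101110, 110-01, 110010

-01001, -10101, 0-0101, 000011, 00010-, 0010-0, 011-11, 0110-1, 1-0001, 10-001, 101110, 110-01, 110010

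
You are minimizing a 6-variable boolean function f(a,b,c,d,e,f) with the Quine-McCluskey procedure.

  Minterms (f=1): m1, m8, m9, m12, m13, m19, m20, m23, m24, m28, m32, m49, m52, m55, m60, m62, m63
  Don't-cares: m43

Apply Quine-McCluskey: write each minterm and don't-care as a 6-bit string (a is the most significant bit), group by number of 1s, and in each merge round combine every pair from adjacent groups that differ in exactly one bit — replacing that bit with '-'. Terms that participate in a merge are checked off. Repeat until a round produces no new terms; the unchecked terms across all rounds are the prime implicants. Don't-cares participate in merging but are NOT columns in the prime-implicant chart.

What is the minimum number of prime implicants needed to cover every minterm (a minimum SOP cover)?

[col 0] 000001*, 001000*, 001001*, 001100*, 001101*, 010011*, 010100*, 010111*, 011000*, 011100*, 100000, 101011, 110001, 110100*, 110111*, 111100*, 111110*, 111111*
[col 1] -10100*, -10111, -11100*, 0-1000*, 0-1100*, 00-001, 001-00*, 001-01*, 00100-*, 00110-*, 01-100*, 010-11, 011-00*, 11-100*, 11-111, 1111-0, 11111-
[col 2] -1-100, 0-1-00, 001-0-
Prime implicants: -1-100, -10111, 0-1-00, 00-001, 001-0-, 010-11, 100000, 101011, 11-111, 110001, 1111-0, 11111-
PI chart (minterm → PIs covering it):
  1 | 00-001  (sole → essential)
  8 | 0-1-00,001-0-
  9 | 00-001,001-0-
  12 | 0-1-00,001-0-
  13 | 001-0-  (sole → essential)
  19 | 010-11  (sole → essential)
  20 | -1-100  (sole → essential)
  23 | -10111,010-11
  24 | 0-1-00  (sole → essential)
  28 | -1-100,0-1-00
  32 | 100000  (sole → essential)
  49 | 110001  (sole → essential)
  52 | -1-100  (sole → essential)
  55 | -10111,11-111
  60 | -1-100,1111-0
  62 | 1111-0,11111-
  63 | 11-111,11111-
Essential prime implicants: -1-100, 0-1-00, 00-001, 001-0-, 010-11, 100000, 110001
Petrick residual → -10111, 11111-
Minimum SOP uses 9 PIs: bde'f' + bc'def + a'ce'f' + a'b'd'e'f + a'b'ce' + a'bc'ef + ab'c'd'e'f' + abc'd'e'f + abcde

9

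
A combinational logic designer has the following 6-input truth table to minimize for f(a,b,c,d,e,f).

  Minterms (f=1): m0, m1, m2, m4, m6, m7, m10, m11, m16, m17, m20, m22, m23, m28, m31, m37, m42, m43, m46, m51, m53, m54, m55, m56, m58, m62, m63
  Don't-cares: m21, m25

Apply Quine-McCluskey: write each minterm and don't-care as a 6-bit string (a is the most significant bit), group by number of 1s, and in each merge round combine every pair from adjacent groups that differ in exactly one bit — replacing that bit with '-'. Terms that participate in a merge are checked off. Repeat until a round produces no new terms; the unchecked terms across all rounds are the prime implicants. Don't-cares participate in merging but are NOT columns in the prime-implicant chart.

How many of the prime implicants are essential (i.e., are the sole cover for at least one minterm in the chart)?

9

size-2^0 implicants → 000000(✓)  000001(✓)  000010(✓)  000100(✓)  000110(✓)  000111(✓)  001010(✓)  001011(✓)  010000(✓)  010001(✓)  010100(✓)  010101(✓)  010110(✓)  010111(✓)  011001(✓)  011100(✓)  011111(✓)  100101(✓)  101010(✓)  101011(✓)  101110(✓)  110011(✓)  110101(✓)  110110(✓)  110111(✓)  111000(✓)  111010(✓)  111110(✓)  111111(✓)
size-2^1 implicants → -01010(✓)  -01011(✓)  -10101(✓)  -10110(✓)  -10111(✓)  -11111(✓)  0-0000(✓)  0-0001(✓)  0-0100(✓)  0-0110(✓)  0-0111(✓)  00-010  000-00(✓)  000-10(✓)  0000-0(✓)  00000-(✓)  0001-0(✓)  00011-(✓)  00101-(✓)  01-001  01-100  01-111(✓)  010-00(✓)  010-01(✓)  01000-(✓)  0101-0(✓)  0101-1(✓)  01010-(✓)  01011-(✓)  1-0101  1-1010(✓)  1-1110(✓)  101-10(✓)  10101-(✓)  11-110(✓)  11-111(✓)  110-11  1101-1(✓)  11011-(✓)  111-10(✓)  1110-0  11111-(✓)
size-2^2 implicants → -0101-  -1-111  -101-1  -1011-  0-0-00  0-000-  0-01-0  0-011-  000--0  010-0-  0101--  1-1-10  11-11-
Unchecked terms (primes): -0101-, -1-111, -101-1, -1011-, 0-0-00, 0-000-, 0-01-0, 0-011-, 00-010, 000--0, 01-001, 01-100, 010-0-, 0101--, 1-0101, 1-1-10, 11-11-, 110-11, 1110-0
Minterm coverage:
  m0 ⊆ 0-0-00,0-000-,000--0
  m1 ⊆ 0-000- [E]
  m2 ⊆ 00-010,000--0
  m4 ⊆ 0-0-00,0-01-0,000--0
  m6 ⊆ 0-01-0,0-011-,000--0
  m7 ⊆ 0-011- [E]
  m10 ⊆ -0101-,00-010
  m11 ⊆ -0101- [E]
  m16 ⊆ 0-0-00,0-000-,010-0-
  m17 ⊆ 0-000-,01-001,010-0-
  m20 ⊆ 0-0-00,0-01-0,01-100,010-0-,0101--
  m22 ⊆ -1011-,0-01-0,0-011-,0101--
  m23 ⊆ -1-111,-101-1,-1011-,0-011-,0101--
  m28 ⊆ 01-100 [E]
  m31 ⊆ -1-111 [E]
  m37 ⊆ 1-0101 [E]
  m42 ⊆ -0101-,1-1-10
  m43 ⊆ -0101- [E]
  m46 ⊆ 1-1-10 [E]
  m51 ⊆ 110-11 [E]
  m53 ⊆ -101-1,1-0101
  m54 ⊆ -1011-,11-11-
  m55 ⊆ -1-111,-101-1,-1011-,11-11-,110-11
  m56 ⊆ 1110-0 [E]
  m58 ⊆ 1-1-10,1110-0
  m62 ⊆ 1-1-10,11-11-
  m63 ⊆ -1-111,11-11-
E = {-0101-, -1-111, 0-000-, 0-011-, 01-100, 1-0101, 1-1-10, 110-11, 1110-0}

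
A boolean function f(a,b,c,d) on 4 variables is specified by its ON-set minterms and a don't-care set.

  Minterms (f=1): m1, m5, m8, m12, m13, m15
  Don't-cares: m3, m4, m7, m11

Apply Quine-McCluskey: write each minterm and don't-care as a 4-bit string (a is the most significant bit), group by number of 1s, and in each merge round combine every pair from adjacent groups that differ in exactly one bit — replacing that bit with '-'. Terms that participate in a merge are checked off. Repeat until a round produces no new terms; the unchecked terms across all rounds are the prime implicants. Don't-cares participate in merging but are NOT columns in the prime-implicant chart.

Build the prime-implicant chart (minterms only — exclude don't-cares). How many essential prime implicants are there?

Round 0: 0001✓ 0011✓ 0100✓ 0101✓ 0111✓ 1000✓ 1011✓ 1100✓ 1101✓ 1111✓
Round 1: -011✓ -100✓ -101✓ -111✓ 0-01✓ 0-11✓ 00-1✓ 01-1✓ 010-✓ 1-00 1-11✓ 11-1✓ 110-✓
Round 2: --11 -1-1 -10- 0--1
PIs = {--11, -1-1, -10-, 0--1, 1-00}
Coverage chart:
  m1: 0--1 ←essential
  m5: -1-1,-10-,0--1
  m8: 1-00 ←essential
  m12: -10-,1-00
  m13: -1-1,-10-
  m15: --11,-1-1
Essential: 0--1, 1-00

2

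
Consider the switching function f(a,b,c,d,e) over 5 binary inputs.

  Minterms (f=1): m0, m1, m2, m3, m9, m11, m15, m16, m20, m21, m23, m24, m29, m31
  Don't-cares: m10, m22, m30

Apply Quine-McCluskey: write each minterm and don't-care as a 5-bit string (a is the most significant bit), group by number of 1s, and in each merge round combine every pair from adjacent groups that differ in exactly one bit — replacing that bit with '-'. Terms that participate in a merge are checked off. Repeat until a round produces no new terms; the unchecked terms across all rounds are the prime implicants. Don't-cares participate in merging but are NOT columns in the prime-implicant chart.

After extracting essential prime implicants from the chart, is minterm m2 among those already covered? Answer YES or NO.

NO

Round 0: 00000✓ 00001✓ 00010✓ 00011✓ 01001✓ 01010✓ 01011✓ 01111✓ 10000✓ 10100✓ 10101✓ 10110✓ 10111✓ 11000✓ 11101✓ 11110✓ 11111✓
Round 1: -0000 -1111 0-001✓ 0-010✓ 0-011✓ 000-0✓ 000-1✓ 0000-✓ 0001-✓ 01-11 010-1✓ 0101-✓ 1-000 1-101✓ 1-110✓ 1-111✓ 10-00 101-0✓ 101-1✓ 1010-✓ 1011-✓ 111-1✓ 1111-✓
Round 2: 0-0-1 0-01- 000-- 1-1-1 1-11- 101--
PIs = {-0000, -1111, 0-0-1, 0-01-, 000--, 01-11, 1-000, 1-1-1, 1-11-, 10-00, 101--}
Coverage chart:
  m0: -0000,000--
  m1: 0-0-1,000--
  m2: 0-01-,000--
  m3: 0-0-1,0-01-,000--
  m9: 0-0-1 ←essential
  m11: 0-0-1,0-01-,01-11
  m15: -1111,01-11
  m16: -0000,1-000,10-00
  m20: 10-00,101--
  m21: 1-1-1,101--
  m23: 1-1-1,1-11-,101--
  m24: 1-000 ←essential
  m29: 1-1-1 ←essential
  m31: -1111,1-1-1,1-11-
Essential: 0-0-1, 1-000, 1-1-1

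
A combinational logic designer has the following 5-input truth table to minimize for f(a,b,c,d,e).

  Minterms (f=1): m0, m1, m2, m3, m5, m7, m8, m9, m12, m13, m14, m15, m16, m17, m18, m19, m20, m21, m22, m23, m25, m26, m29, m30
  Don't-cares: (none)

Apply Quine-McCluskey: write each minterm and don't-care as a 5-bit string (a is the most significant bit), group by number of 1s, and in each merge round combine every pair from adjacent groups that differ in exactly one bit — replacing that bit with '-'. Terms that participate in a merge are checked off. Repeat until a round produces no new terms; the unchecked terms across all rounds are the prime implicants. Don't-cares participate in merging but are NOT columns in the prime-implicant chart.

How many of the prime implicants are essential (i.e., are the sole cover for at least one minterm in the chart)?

Round 0: 00000✓ 00001✓ 00010✓ 00011✓ 00101✓ 00111✓ 01000✓ 01001✓ 01100✓ 01101✓ 01110✓ 01111✓ 10000✓ 10001✓ 10010✓ 10011✓ 10100✓ 10101✓ 10110✓ 10111✓ 11001✓ 11010✓ 11101✓ 11110✓
Round 1: -0000✓ -0001✓ -0010✓ -0011✓ -0101✓ -0111✓ -1001✓ -1101✓ -1110 0-000✓ 0-001✓ 0-101✓ 0-111✓ 00-01✓ 00-11✓ 000-0✓ 000-1✓ 0000-✓ 0001-✓ 001-1✓ 01-00✓ 01-01✓ 0100-✓ 011-0✓ 011-1✓ 0110-✓ 0111-✓ 1-001✓ 1-010✓ 1-101✓ 1-110✓ 10-00✓ 10-01✓ 10-10✓ 10-11✓ 100-0✓ 100-1✓ 1000-✓ 1001-✓ 101-0✓ 101-1✓ 1010-✓ 1011-✓ 11-01✓ 11-10✓
Round 2: --001✓ --101✓ -0-01✓ -0-11✓ -00-0✓ -00-1✓ -000-✓ -001-✓ -01-1✓ -1-01✓ 0--01✓ 0-00- 0-1-1 00--1✓ 000--✓ 01-0- 011-- 1--01✓ 1--10 10--0✓ 10--1✓ 10-0-✓ 10-1-✓ 100--✓ 101--✓
Round 3: ---01 -0--1 -00-- 10---
PIs = {---01, -0--1, -00--, -1110, 0-00-, 0-1-1, 01-0-, 011--, 1--10, 10---}
Coverage chart:
  m0: -00--,0-00-
  m1: ---01,-0--1,-00--,0-00-
  m2: -00-- ←essential
  m3: -0--1,-00--
  m5: ---01,-0--1,0-1-1
  m7: -0--1,0-1-1
  m8: 0-00-,01-0-
  m9: ---01,0-00-,01-0-
  m12: 01-0-,011--
  m13: ---01,0-1-1,01-0-,011--
  m14: -1110,011--
  m15: 0-1-1,011--
  m16: -00--,10---
  m17: ---01,-0--1,-00--,10---
  m18: -00--,1--10,10---
  m19: -0--1,-00--,10---
  m20: 10--- ←essential
  m21: ---01,-0--1,10---
  m22: 1--10,10---
  m23: -0--1,10---
  m25: ---01 ←essential
  m26: 1--10 ←essential
  m29: ---01 ←essential
  m30: -1110,1--10
Essential: ---01, -00--, 1--10, 10---

4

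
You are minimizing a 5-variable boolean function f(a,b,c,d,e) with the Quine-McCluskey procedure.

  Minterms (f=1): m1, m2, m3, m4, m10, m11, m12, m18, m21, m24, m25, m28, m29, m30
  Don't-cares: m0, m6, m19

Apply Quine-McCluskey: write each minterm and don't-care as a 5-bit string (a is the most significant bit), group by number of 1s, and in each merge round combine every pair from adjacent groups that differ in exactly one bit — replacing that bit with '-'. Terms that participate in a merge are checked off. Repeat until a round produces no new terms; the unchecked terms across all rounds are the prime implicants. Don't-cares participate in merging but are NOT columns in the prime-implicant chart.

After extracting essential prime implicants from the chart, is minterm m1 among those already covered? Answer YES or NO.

size-2^0 implicants → 00000(✓)  00001(✓)  00010(✓)  00011(✓)  00100(✓)  00110(✓)  01010(✓)  01011(✓)  01100(✓)  10010(✓)  10011(✓)  10101(✓)  11000(✓)  11001(✓)  11100(✓)  11101(✓)  11110(✓)
size-2^1 implicants → -0010(✓)  -0011(✓)  -1100  0-010(✓)  0-011(✓)  0-100  00-00(✓)  00-10(✓)  000-0(✓)  000-1(✓)  0000-(✓)  0001-(✓)  001-0(✓)  0101-(✓)  1-101  1001-(✓)  11-00(✓)  11-01(✓)  1100-(✓)  111-0  1110-(✓)
size-2^2 implicants → -001-  0-01-  00--0  000--  11-0-
Unchecked terms (primes): -001-, -1100, 0-01-, 0-100, 00--0, 000--, 1-101, 11-0-, 111-0
Minterm coverage:
  m1 ⊆ 000-- [E]
  m2 ⊆ -001-,0-01-,00--0,000--
  m3 ⊆ -001-,0-01-,000--
  m4 ⊆ 0-100,00--0
  m10 ⊆ 0-01- [E]
  m11 ⊆ 0-01- [E]
  m12 ⊆ -1100,0-100
  m18 ⊆ -001- [E]
  m21 ⊆ 1-101 [E]
  m24 ⊆ 11-0- [E]
  m25 ⊆ 11-0- [E]
  m28 ⊆ -1100,11-0-,111-0
  m29 ⊆ 1-101,11-0-
  m30 ⊆ 111-0 [E]
E = {-001-, 0-01-, 000--, 1-101, 11-0-, 111-0}

YES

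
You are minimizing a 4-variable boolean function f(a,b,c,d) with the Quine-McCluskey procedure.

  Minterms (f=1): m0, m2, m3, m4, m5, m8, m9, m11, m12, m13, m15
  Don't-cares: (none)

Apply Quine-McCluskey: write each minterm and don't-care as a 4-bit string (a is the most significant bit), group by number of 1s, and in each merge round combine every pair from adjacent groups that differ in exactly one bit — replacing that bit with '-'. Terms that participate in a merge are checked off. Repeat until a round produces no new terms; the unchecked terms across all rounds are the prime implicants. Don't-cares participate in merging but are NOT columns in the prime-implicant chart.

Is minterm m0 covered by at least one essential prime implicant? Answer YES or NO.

NO

size-2^0 implicants → 0000(✓)  0010(✓)  0011(✓)  0100(✓)  0101(✓)  1000(✓)  1001(✓)  1011(✓)  1100(✓)  1101(✓)  1111(✓)
size-2^1 implicants → -000(✓)  -011  -100(✓)  -101(✓)  0-00(✓)  00-0  001-  010-(✓)  1-00(✓)  1-01(✓)  1-11(✓)  10-1(✓)  100-(✓)  11-1(✓)  110-(✓)
size-2^2 implicants → --00  -10-  1--1  1-0-
Unchecked terms (primes): --00, -011, -10-, 00-0, 001-, 1--1, 1-0-
Minterm coverage:
  m0 ⊆ --00,00-0
  m2 ⊆ 00-0,001-
  m3 ⊆ -011,001-
  m4 ⊆ --00,-10-
  m5 ⊆ -10- [E]
  m8 ⊆ --00,1-0-
  m9 ⊆ 1--1,1-0-
  m11 ⊆ -011,1--1
  m12 ⊆ --00,-10-,1-0-
  m13 ⊆ -10-,1--1,1-0-
  m15 ⊆ 1--1 [E]
E = {-10-, 1--1}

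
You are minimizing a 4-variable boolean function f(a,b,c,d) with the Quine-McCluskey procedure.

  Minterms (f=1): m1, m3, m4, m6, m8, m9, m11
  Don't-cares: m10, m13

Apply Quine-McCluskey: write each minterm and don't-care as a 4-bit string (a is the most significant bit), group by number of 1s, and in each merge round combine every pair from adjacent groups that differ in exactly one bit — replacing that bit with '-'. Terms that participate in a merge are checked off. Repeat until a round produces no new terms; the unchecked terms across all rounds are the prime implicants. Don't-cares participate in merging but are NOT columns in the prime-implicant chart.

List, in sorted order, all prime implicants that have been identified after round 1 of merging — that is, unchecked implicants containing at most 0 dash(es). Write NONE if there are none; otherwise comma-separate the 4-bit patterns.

[col 0] 0001*, 0011*, 0100*, 0110*, 1000*, 1001*, 1010*, 1011*, 1101*
[col 1] -001*, -011*, 00-1*, 01-0, 1-01, 10-0*, 10-1*, 100-*, 101-*
[col 2] -0-1, 10--
Prime implicants: -0-1, 01-0, 1-01, 10--

NONE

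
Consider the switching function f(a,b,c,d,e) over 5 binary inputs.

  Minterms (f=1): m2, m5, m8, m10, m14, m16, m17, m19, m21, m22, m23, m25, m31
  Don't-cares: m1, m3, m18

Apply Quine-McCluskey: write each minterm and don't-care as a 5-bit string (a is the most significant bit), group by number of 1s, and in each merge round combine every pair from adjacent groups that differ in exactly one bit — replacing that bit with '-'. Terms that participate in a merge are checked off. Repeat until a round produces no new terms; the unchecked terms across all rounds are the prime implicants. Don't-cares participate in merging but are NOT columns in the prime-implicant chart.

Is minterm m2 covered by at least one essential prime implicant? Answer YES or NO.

NO

size-2^0 implicants → 00001(✓)  00010(✓)  00011(✓)  00101(✓)  01000(✓)  01010(✓)  01110(✓)  10000(✓)  10001(✓)  10010(✓)  10011(✓)  10101(✓)  10110(✓)  10111(✓)  11001(✓)  11111(✓)
size-2^1 implicants → -0001(✓)  -0010(✓)  -0011(✓)  -0101(✓)  0-010  00-01(✓)  000-1(✓)  0001-(✓)  01-10  010-0  1-001  1-111  10-01(✓)  10-10(✓)  10-11(✓)  100-0(✓)  100-1(✓)  1000-(✓)  1001-(✓)  101-1(✓)  1011-(✓)
size-2^2 implicants → -0-01  -00-1  -001-  10--1  10-1-  100--
Unchecked terms (primes): -0-01, -00-1, -001-, 0-010, 01-10, 010-0, 1-001, 1-111, 10--1, 10-1-, 100--
Minterm coverage:
  m2 ⊆ -001-,0-010
  m5 ⊆ -0-01 [E]
  m8 ⊆ 010-0 [E]
  m10 ⊆ 0-010,01-10,010-0
  m14 ⊆ 01-10 [E]
  m16 ⊆ 100-- [E]
  m17 ⊆ -0-01,-00-1,1-001,10--1,100--
  m19 ⊆ -00-1,-001-,10--1,10-1-,100--
  m21 ⊆ -0-01,10--1
  m22 ⊆ 10-1- [E]
  m23 ⊆ 1-111,10--1,10-1-
  m25 ⊆ 1-001 [E]
  m31 ⊆ 1-111 [E]
E = {-0-01, 01-10, 010-0, 1-001, 1-111, 10-1-, 100--}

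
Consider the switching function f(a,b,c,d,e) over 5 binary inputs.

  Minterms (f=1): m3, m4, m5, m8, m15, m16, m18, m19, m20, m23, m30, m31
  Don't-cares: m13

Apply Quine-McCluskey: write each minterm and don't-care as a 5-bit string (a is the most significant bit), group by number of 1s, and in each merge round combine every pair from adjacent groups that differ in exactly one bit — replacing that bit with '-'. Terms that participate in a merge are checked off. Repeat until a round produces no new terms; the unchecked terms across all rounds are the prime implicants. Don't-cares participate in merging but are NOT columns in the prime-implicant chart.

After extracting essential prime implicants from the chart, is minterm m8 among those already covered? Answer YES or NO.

[col 0] 00011*, 00100*, 00101*, 01000, 01101*, 01111*, 10000*, 10010*, 10011*, 10100*, 10111*, 11110*, 11111*
[col 1] -0011, -0100, -1111, 0-101, 0010-, 011-1, 1-111, 10-00, 10-11, 100-0, 1001-, 1111-
Prime implicants: -0011, -0100, -1111, 0-101, 0010-, 01000, 011-1, 1-111, 10-00, 10-11, 100-0, 1001-, 1111-
PI chart (minterm → PIs covering it):
  3 | -0011  (sole → essential)
  4 | -0100,0010-
  5 | 0-101,0010-
  8 | 01000  (sole → essential)
  15 | -1111,011-1
  16 | 10-00,100-0
  18 | 100-0,1001-
  19 | -0011,10-11,1001-
  20 | -0100,10-00
  23 | 1-111,10-11
  30 | 1111-  (sole → essential)
  31 | -1111,1-111,1111-
Essential prime implicants: -0011, 01000, 1111-

YES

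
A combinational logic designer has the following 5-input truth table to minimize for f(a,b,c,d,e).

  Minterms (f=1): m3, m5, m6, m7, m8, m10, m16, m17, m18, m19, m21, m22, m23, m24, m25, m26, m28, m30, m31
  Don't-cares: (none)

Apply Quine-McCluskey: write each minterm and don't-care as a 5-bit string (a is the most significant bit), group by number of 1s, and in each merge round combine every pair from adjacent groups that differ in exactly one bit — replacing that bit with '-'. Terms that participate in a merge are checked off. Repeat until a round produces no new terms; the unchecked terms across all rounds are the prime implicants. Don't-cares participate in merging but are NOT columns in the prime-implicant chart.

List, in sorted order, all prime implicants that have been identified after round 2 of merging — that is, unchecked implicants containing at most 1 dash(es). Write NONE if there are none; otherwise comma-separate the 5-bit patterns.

NONE

[col 0] 00011*, 00101*, 00110*, 00111*, 01000*, 01010*, 10000*, 10001*, 10010*, 10011*, 10101*, 10110*, 10111*, 11000*, 11001*, 11010*, 11100*, 11110*, 11111*
[col 1] -0011*, -0101*, -0110*, -0111*, -1000*, -1010*, 00-11*, 001-1*, 0011-*, 010-0*, 1-000*, 1-001*, 1-010*, 1-110*, 1-111*, 10-01*, 10-10*, 10-11*, 100-0*, 100-1*, 1000-*, 1001-*, 101-1*, 1011-*, 11-00*, 11-10*, 110-0*, 1100-*, 111-0*, 1111-*
[col 2] -0-11, -01-1, -011-, -10-0, 1--10, 1-0-0, 1-00-, 1-11-, 10--1, 10-1-, 100--, 11--0
Prime implicants: -0-11, -01-1, -011-, -10-0, 1--10, 1-0-0, 1-00-, 1-11-, 10--1, 10-1-, 100--, 11--0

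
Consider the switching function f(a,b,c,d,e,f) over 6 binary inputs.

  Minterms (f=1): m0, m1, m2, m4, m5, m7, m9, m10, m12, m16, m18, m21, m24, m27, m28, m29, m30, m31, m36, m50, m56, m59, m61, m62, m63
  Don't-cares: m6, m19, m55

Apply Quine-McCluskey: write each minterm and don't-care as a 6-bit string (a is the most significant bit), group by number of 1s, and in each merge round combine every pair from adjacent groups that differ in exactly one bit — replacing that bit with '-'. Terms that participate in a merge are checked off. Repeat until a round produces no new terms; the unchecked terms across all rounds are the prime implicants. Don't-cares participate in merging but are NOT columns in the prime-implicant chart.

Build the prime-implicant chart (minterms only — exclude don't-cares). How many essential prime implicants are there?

9

[col 0] 000000*, 000001*, 000010*, 000100*, 000101*, 000110*, 000111*, 001001*, 001010*, 001100*, 010000*, 010010*, 010011*, 010101*, 011000*, 011011*, 011100*, 011101*, 011110*, 011111*, 100100*, 110010*, 110111*, 111000*, 111011*, 111101*, 111110*, 111111*
[col 1] -00100, -10010, -11000, -11011*, -11101*, -11110*, -11111*, 0-0000*, 0-0010*, 0-0101, 0-1100, 00-001, 00-010, 00-100, 000-00*, 000-01*, 000-10*, 0000-0*, 00000-*, 0001-0*, 0001-1*, 00010-*, 00011-*, 01-000, 01-011, 01-101, 0100-0*, 01001-, 011-00, 011-11*, 0111-0*, 0111-1*, 01110-*, 01111-*, 11-111, 111-11*, 1111-1*, 11111-*
[col 2] -11-11, -111-1, -1111-, 0-00-0, 000--0, 000-0-, 0001--, 0111--
Prime implicants: -00100, -10010, -11-11, -11000, -111-1, -1111-, 0-00-0, 0-0101, 0-1100, 00-001, 00-010, 00-100, 000--0, 000-0-, 0001--, 01-000, 01-011, 01-101, 01001-, 011-00, 0111--, 11-111
PI chart (minterm → PIs covering it):
  0 | 0-00-0,000--0,000-0-
  1 | 00-001,000-0-
  2 | 0-00-0,00-010,000--0
  4 | -00100,00-100,000--0,000-0-,0001--
  5 | 0-0101,000-0-,0001--
  7 | 0001--  (sole → essential)
  9 | 00-001  (sole → essential)
  10 | 00-010  (sole → essential)
  12 | 0-1100,00-100
  16 | 0-00-0,01-000
  18 | -10010,0-00-0,01001-
  21 | 0-0101,01-101
  24 | -11000,01-000,011-00
  27 | -11-11,01-011
  28 | 0-1100,011-00,0111--
  29 | -111-1,01-101,0111--
  30 | -1111-,0111--
  31 | -11-11,-111-1,-1111-,0111--
  36 | -00100  (sole → essential)
  50 | -10010  (sole → essential)
  56 | -11000  (sole → essential)
  59 | -11-11  (sole → essential)
  61 | -111-1  (sole → essential)
  62 | -1111-  (sole → essential)
  63 | -11-11,-111-1,-1111-,11-111
Essential prime implicants: -00100, -10010, -11-11, -11000, -111-1, -1111-, 00-001, 00-010, 0001--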